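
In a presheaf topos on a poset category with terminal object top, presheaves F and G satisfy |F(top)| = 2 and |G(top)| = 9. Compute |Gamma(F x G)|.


Global sections of a presheaf on a poset with terminal top satisfy
Gamma(H) ~ H(top). Presheaves admit pointwise products, so
(F x G)(top) = F(top) x G(top) (Cartesian product).
|Gamma(F x G)| = |F(top)| * |G(top)| = 2 * 9 = 18.

18


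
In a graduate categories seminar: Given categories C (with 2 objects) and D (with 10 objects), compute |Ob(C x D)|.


The product category C x D has objects that are pairs (c, d).
Number of pairs = |Ob(C)| * |Ob(D)| = 2 * 10 = 20

20


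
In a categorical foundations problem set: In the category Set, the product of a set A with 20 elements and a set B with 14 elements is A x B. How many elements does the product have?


In Set, the product A x B is the Cartesian product.
By the universal property, |A x B| = |A| * |B|.
|A x B| = 20 * 14 = 280

280


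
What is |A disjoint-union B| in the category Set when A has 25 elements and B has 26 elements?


In Set, the coproduct A + B is the disjoint union.
|A + B| = |A| + |B| = 25 + 26 = 51

51


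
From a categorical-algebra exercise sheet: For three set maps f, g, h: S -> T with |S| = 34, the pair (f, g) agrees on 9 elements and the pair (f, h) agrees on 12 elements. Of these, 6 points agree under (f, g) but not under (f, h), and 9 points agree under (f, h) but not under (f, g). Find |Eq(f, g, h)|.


Eq(f, g, h) is the triple-agreement set: points in S where all three
maps take the same value. Using inclusion-exclusion on the pairwise data:
Pair (f, g) agrees on 9 points; pair (f, h) on 12 points.
Points agreeing under (f, g) but not (f, h) = 6; under (f, h) but not (f, g) = 9.
Triple-agreement = agreement-in-(f, g) minus points that agree under (f, g) but not (f, h):
|Eq(f, g, h)| = 9 - 6 = 3
(cross-check via (f, h): 12 - 9 = 3.)

3


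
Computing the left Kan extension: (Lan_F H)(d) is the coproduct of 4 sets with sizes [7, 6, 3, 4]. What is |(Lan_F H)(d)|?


Pointwise, the left Kan extension (Lan_F H)(d) is the colimit, indexed
by the comma category (F downarrow d), of H composed with the
projection (F downarrow d) -> C. Here that colimit is given
as a coproduct (disjoint union) of sets, so its cardinality is the
sum of the sizes of the summands.
Coproduct of sets with sizes: 7 + 6 + 3 + 4
= 20

20


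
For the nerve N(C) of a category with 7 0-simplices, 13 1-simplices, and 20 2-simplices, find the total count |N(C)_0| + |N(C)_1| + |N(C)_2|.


The 2-skeleton of the nerve N(C) consists of simplices in dimensions 0, 1, 2:
  |N(C)_0| = 7 (objects)
  |N(C)_1| = 13 (morphisms)
  |N(C)_2| = 20 (composable pairs)
Total = 7 + 13 + 20 = 40

40


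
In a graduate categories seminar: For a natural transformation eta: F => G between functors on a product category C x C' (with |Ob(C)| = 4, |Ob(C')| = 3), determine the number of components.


A natural transformation eta: F => G assigns one component morphism per
object of the domain category.
The domain is the product category C x C', so
|Ob(C x C')| = |Ob(C)| * |Ob(C')| = 4 * 3 = 12.
Therefore eta has 12 component morphisms.

12


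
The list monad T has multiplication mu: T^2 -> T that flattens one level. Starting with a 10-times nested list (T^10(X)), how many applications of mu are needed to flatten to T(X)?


Each application of mu: T^2 -> T removes one layer of nesting.
Starting at depth 10 (i.e., T^10(X)), we need to reach T(X).
Number of mu applications = 10 - 1 = 9

9


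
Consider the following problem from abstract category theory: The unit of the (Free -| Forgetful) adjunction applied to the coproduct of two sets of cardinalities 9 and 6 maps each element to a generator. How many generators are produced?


The unit eta_X: X -> U(F(X)) of the Free-Forgetful adjunction
maps each element of X to a generator of F(X). For X = S + T (disjoint
union in Set), |S + T| = |S| + |T|.
Total mappings = 9 + 6 = 15.

15


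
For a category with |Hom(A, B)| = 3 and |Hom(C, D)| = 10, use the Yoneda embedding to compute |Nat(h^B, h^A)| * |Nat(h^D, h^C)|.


By the Yoneda lemma, Nat(h^B, h^A) is isomorphic to Hom(A, B),
so |Nat(h^B, h^A)| = |Hom(A, B)| and |Nat(h^D, h^C)| = |Hom(C, D)|.
|Hom(A, B)| = 3, |Hom(C, D)| = 10.
|Nat(h^B, h^A) x Nat(h^D, h^C)| = 3 * 10 = 30

30


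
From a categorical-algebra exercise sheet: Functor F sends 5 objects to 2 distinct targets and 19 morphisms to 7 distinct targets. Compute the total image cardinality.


The image of F consists of distinct objects and distinct morphisms.
|Im(F)| on objects = 2
|Im(F)| on morphisms = 7
Total image cardinality = 2 + 7 = 9

9


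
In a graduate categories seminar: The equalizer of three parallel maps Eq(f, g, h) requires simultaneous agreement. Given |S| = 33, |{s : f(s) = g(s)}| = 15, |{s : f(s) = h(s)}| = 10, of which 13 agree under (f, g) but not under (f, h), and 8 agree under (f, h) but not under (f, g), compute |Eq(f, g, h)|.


Eq(f, g, h) is the triple-agreement set: points in S where all three
maps take the same value. Using inclusion-exclusion on the pairwise data:
Pair (f, g) agrees on 15 points; pair (f, h) on 10 points.
Points agreeing under (f, g) but not (f, h) = 13; under (f, h) but not (f, g) = 8.
Triple-agreement = agreement-in-(f, g) minus points that agree under (f, g) but not (f, h):
|Eq(f, g, h)| = 15 - 13 = 2
(cross-check via (f, h): 10 - 8 = 2.)

2


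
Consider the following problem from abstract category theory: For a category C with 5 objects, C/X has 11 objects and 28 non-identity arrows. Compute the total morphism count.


In the slice category C/X, objects are morphisms to X.
Identity morphisms: 11 (one per object of C/X).
Non-identity morphisms: 28.
Total = 11 + 28 = 39

39


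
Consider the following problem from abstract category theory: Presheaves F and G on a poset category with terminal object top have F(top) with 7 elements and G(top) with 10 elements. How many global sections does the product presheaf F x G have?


Global sections of a presheaf on a poset with terminal top satisfy
Gamma(H) ~ H(top). Presheaves admit pointwise products, so
(F x G)(top) = F(top) x G(top) (Cartesian product).
|Gamma(F x G)| = |F(top)| * |G(top)| = 7 * 10 = 70.

70


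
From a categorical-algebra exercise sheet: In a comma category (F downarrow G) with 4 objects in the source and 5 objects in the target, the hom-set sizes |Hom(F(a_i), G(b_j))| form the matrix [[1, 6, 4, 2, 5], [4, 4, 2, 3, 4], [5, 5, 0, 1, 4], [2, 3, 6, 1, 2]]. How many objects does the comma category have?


Objects of (F downarrow G) are triples (a, b, h: F(a)->G(b)).
The count equals the sum of all entries in the hom-matrix.
sum(row 0) = 18
sum(row 1) = 17
sum(row 2) = 15
sum(row 3) = 14
Grand total = 64

64


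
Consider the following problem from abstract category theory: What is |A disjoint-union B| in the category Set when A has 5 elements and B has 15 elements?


In Set, the coproduct A + B is the disjoint union.
|A + B| = |A| + |B| = 5 + 15 = 20

20


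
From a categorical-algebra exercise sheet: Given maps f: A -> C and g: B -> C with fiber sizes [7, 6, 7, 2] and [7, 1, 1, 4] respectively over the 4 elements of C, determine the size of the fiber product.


The pullback A x_C B consists of pairs (a, b) with f(a) = g(b).
For each element c in C, the fiber product has |f^-1(c)| * |g^-1(c)| elements.
Summing over C: 7 * 7 + 6 * 1 + 7 * 1 + 2 * 4
= 49 + 6 + 7 + 8 = 70

70


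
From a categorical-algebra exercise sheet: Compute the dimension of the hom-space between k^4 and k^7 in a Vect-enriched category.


In Vect-enriched categories, Hom(k^n, k^m) is the space of m x n matrices.
dim(Hom(k^4, k^7)) = 7 * 4 = 28

28


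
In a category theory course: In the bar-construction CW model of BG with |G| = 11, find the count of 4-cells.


In the bar-construction CW model of BG, the n-cells are indexed by
n-tuples [g_1|...|g_n] of non-identity elements of G (degenerate
simplices with some g_i = e do not contribute cells), so there are
(|G| - 1)^n n-cells.
For dim = 4 with |G| = 11:
cells = (11 - 1)^4 = 10^4 = 10000

10000


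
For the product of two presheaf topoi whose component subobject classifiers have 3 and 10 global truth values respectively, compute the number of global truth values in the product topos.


In a product of presheaf topoi E_1 x E_2, the subobject classifier
is Omega = Omega_1 x Omega_2 (componentwise), so
|Omega(top)| = |Omega_1(top_1)| * |Omega_2(top_2)|.
= 3 * 10 = 30.

30


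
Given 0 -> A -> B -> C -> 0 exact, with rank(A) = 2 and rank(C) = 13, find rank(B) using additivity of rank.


For a short exact sequence 0 -> A -> B -> C -> 0,
rank is additive: rank(B) = rank(A) + rank(C).
rank(B) = 2 + 13 = 15

15


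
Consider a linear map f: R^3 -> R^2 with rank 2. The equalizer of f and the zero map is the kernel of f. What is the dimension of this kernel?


The equalizer of f and the zero map is ker(f).
By the rank-nullity theorem: dim(ker(f)) = dim(domain) - rank(f).
dim(ker(f)) = 3 - 2 = 1

1


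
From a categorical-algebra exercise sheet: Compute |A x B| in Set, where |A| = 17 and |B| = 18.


In Set, the product A x B is the Cartesian product.
By the universal property, |A x B| = |A| * |B|.
|A x B| = 17 * 18 = 306

306


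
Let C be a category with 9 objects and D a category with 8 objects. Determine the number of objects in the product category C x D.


The product category C x D has objects that are pairs (c, d).
Number of pairs = |Ob(C)| * |Ob(D)| = 9 * 8 = 72

72


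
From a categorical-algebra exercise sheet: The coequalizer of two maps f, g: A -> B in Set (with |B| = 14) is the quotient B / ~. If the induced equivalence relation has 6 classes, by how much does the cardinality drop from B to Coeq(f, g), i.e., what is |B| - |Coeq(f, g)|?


The coequalizer Coeq(f, g) = B / ~ has one element per equivalence class.
|B| = 14, |Coeq(f, g)| = 6.
|B| - |Coeq(f, g)| = 14 - 6 = 8.

8


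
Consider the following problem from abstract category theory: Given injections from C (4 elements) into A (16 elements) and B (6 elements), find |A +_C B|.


The pushout A +_C B identifies the images of C in A and B.
|A +_C B| = |A| + |B| - |C| (for injections).
= 16 + 6 - 4 = 18

18


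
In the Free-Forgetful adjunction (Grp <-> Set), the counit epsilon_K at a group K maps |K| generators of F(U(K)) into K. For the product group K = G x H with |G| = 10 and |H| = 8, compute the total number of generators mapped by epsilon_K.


The counit epsilon_K: F(U(K)) -> K of the Free-Forgetful adjunction
maps |K| generators of F(U(K)) into K. For K = G x H (the product group),
|G x H| = |G| * |H|.
Total generators mapped = 10 * 8 = 80.

80


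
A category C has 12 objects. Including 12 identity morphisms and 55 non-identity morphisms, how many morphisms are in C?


Each object has an identity morphism, giving 12 identities.
Adding the 55 non-identity morphisms:
Total = 12 + 55 = 67

67


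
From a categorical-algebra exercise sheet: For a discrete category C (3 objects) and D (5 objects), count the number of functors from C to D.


A functor from a discrete category C to D is determined by
where each object maps. Each of the 3 objects of C can map
to any of the 5 objects of D independently.
Number of functors = 5^3 = 125

125


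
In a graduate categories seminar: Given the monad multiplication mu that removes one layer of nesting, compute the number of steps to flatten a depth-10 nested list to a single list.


Each application of mu: T^2 -> T removes one layer of nesting.
Starting at depth 10 (i.e., T^10(X)), we need to reach T(X).
Number of mu applications = 10 - 1 = 9

9


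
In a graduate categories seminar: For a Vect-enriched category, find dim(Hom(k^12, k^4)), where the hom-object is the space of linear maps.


In Vect-enriched categories, Hom(k^n, k^m) is the space of m x n matrices.
dim(Hom(k^12, k^4)) = 4 * 12 = 48

48


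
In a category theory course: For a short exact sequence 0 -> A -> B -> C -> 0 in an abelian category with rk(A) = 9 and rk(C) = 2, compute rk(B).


For a short exact sequence 0 -> A -> B -> C -> 0,
rank is additive: rank(B) = rank(A) + rank(C).
rank(B) = 9 + 2 = 11

11


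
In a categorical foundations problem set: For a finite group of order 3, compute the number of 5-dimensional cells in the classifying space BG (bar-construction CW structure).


In the bar-construction CW model of BG, the n-cells are indexed by
n-tuples [g_1|...|g_n] of non-identity elements of G (degenerate
simplices with some g_i = e do not contribute cells), so there are
(|G| - 1)^n n-cells.
For dim = 5 with |G| = 3:
cells = (3 - 1)^5 = 2^5 = 32

32


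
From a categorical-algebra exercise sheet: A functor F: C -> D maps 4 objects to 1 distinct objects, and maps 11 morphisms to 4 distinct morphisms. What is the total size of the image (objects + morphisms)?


The image of F consists of distinct objects and distinct morphisms.
|Im(F)| on objects = 1
|Im(F)| on morphisms = 4
Total image cardinality = 1 + 4 = 5

5


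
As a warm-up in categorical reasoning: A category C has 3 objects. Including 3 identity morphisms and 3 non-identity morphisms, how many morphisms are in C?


Each object has an identity morphism, giving 3 identities.
Adding the 3 non-identity morphisms:
Total = 3 + 3 = 6

6


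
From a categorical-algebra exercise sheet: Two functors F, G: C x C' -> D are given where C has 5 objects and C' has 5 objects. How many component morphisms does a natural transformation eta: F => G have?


A natural transformation eta: F => G assigns one component morphism per
object of the domain category.
The domain is the product category C x C', so
|Ob(C x C')| = |Ob(C)| * |Ob(C')| = 5 * 5 = 25.
Therefore eta has 25 component morphisms.

25


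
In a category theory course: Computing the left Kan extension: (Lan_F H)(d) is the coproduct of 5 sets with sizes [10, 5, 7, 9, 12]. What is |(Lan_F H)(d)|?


Pointwise, the left Kan extension (Lan_F H)(d) is the colimit, indexed
by the comma category (F downarrow d), of H composed with the
projection (F downarrow d) -> C. Here that colimit is given
as a coproduct (disjoint union) of sets, so its cardinality is the
sum of the sizes of the summands.
Coproduct of sets with sizes: 10 + 5 + 7 + 9 + 12
= 43

43


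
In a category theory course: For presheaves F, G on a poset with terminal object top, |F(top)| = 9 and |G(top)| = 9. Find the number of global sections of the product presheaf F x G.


Global sections of a presheaf on a poset with terminal top satisfy
Gamma(H) ~ H(top). Presheaves admit pointwise products, so
(F x G)(top) = F(top) x G(top) (Cartesian product).
|Gamma(F x G)| = |F(top)| * |G(top)| = 9 * 9 = 81.

81


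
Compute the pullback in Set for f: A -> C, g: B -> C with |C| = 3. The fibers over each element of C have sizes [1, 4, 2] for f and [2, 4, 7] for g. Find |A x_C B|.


The pullback A x_C B consists of pairs (a, b) with f(a) = g(b).
For each element c in C, the fiber product has |f^-1(c)| * |g^-1(c)| elements.
Summing over C: 1 * 2 + 4 * 4 + 2 * 7
= 2 + 16 + 14 = 32

32


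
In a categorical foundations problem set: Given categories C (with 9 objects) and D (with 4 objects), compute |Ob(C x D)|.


The product category C x D has objects that are pairs (c, d).
Number of pairs = |Ob(C)| * |Ob(D)| = 9 * 4 = 36

36


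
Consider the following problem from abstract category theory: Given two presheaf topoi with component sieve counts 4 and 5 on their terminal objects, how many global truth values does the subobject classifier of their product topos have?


In a product of presheaf topoi E_1 x E_2, the subobject classifier
is Omega = Omega_1 x Omega_2 (componentwise), so
|Omega(top)| = |Omega_1(top_1)| * |Omega_2(top_2)|.
= 4 * 5 = 20.

20


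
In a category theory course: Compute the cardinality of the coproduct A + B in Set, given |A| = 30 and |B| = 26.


In Set, the coproduct A + B is the disjoint union.
|A + B| = |A| + |B| = 30 + 26 = 56

56


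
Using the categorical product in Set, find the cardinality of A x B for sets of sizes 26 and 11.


In Set, the product A x B is the Cartesian product.
By the universal property, |A x B| = |A| * |B|.
|A x B| = 26 * 11 = 286

286


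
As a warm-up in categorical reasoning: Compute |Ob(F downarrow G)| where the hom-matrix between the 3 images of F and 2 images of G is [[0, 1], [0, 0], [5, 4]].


Objects of (F downarrow G) are triples (a, b, h: F(a)->G(b)).
The count equals the sum of all entries in the hom-matrix.
sum(row 0) = 1
sum(row 1) = 0
sum(row 2) = 9
Grand total = 10

10


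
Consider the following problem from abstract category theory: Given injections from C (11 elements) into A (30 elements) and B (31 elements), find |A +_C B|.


The pushout A +_C B identifies the images of C in A and B.
|A +_C B| = |A| + |B| - |C| (for injections).
= 30 + 31 - 11 = 50

50


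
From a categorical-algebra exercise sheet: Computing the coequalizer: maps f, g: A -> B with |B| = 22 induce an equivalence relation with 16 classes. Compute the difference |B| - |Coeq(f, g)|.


The coequalizer Coeq(f, g) = B / ~ has one element per equivalence class.
|B| = 22, |Coeq(f, g)| = 16.
|B| - |Coeq(f, g)| = 22 - 16 = 6.

6


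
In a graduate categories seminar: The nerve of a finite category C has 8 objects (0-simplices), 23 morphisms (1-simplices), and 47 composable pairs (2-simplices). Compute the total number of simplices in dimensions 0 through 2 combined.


The 2-skeleton of the nerve N(C) consists of simplices in dimensions 0, 1, 2:
  |N(C)_0| = 8 (objects)
  |N(C)_1| = 23 (morphisms)
  |N(C)_2| = 47 (composable pairs)
Total = 8 + 23 + 47 = 78

78


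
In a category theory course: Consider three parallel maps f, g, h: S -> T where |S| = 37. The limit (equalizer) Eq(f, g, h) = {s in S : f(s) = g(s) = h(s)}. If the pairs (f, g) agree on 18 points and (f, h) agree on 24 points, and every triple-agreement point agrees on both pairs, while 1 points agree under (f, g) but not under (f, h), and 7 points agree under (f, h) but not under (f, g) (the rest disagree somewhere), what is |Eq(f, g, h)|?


Eq(f, g, h) is the triple-agreement set: points in S where all three
maps take the same value. Using inclusion-exclusion on the pairwise data:
Pair (f, g) agrees on 18 points; pair (f, h) on 24 points.
Points agreeing under (f, g) but not (f, h) = 1; under (f, h) but not (f, g) = 7.
Triple-agreement = agreement-in-(f, g) minus points that agree under (f, g) but not (f, h):
|Eq(f, g, h)| = 18 - 1 = 17
(cross-check via (f, h): 24 - 7 = 17.)

17


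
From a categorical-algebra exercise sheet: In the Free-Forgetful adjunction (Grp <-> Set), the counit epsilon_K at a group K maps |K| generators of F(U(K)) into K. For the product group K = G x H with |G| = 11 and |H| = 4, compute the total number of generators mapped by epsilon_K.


The counit epsilon_K: F(U(K)) -> K of the Free-Forgetful adjunction
maps |K| generators of F(U(K)) into K. For K = G x H (the product group),
|G x H| = |G| * |H|.
Total generators mapped = 11 * 4 = 44.

44


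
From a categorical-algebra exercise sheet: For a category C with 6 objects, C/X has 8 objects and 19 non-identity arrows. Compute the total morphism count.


In the slice category C/X, objects are morphisms to X.
Identity morphisms: 8 (one per object of C/X).
Non-identity morphisms: 19.
Total = 8 + 19 = 27

27


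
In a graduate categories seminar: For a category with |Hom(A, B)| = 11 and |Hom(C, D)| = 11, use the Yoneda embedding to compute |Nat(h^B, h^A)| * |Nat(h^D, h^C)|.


By the Yoneda lemma, Nat(h^B, h^A) is isomorphic to Hom(A, B),
so |Nat(h^B, h^A)| = |Hom(A, B)| and |Nat(h^D, h^C)| = |Hom(C, D)|.
|Hom(A, B)| = 11, |Hom(C, D)| = 11.
|Nat(h^B, h^A) x Nat(h^D, h^C)| = 11 * 11 = 121

121


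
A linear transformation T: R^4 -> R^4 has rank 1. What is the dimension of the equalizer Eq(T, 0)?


The equalizer of f and the zero map is ker(f).
By the rank-nullity theorem: dim(ker(f)) = dim(domain) - rank(f).
dim(ker(f)) = 4 - 1 = 3

3


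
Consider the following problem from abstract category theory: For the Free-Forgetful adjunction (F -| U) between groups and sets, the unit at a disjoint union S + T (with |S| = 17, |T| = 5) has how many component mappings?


The unit eta_X: X -> U(F(X)) of the Free-Forgetful adjunction
maps each element of X to a generator of F(X). For X = S + T (disjoint
union in Set), |S + T| = |S| + |T|.
Total mappings = 17 + 5 = 22.

22


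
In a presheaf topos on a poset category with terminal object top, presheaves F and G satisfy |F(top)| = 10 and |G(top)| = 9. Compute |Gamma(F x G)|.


Global sections of a presheaf on a poset with terminal top satisfy
Gamma(H) ~ H(top). Presheaves admit pointwise products, so
(F x G)(top) = F(top) x G(top) (Cartesian product).
|Gamma(F x G)| = |F(top)| * |G(top)| = 10 * 9 = 90.

90


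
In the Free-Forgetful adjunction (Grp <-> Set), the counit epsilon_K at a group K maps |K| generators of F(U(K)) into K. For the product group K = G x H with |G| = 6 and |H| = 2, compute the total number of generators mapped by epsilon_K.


The counit epsilon_K: F(U(K)) -> K of the Free-Forgetful adjunction
maps |K| generators of F(U(K)) into K. For K = G x H (the product group),
|G x H| = |G| * |H|.
Total generators mapped = 6 * 2 = 12.

12


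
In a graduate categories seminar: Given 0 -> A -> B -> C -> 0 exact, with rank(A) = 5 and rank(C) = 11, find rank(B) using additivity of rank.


For a short exact sequence 0 -> A -> B -> C -> 0,
rank is additive: rank(B) = rank(A) + rank(C).
rank(B) = 5 + 11 = 16

16


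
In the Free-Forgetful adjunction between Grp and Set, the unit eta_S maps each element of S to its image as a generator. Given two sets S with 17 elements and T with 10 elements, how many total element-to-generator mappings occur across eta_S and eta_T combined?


The unit eta_X: X -> U(F(X)) of the Free-Forgetful adjunction
maps each element of X to a generator of F(X). For X = S + T (disjoint
union in Set), |S + T| = |S| + |T|.
Total mappings = 17 + 10 = 27.

27


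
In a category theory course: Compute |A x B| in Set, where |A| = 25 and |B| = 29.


In Set, the product A x B is the Cartesian product.
By the universal property, |A x B| = |A| * |B|.
|A x B| = 25 * 29 = 725

725


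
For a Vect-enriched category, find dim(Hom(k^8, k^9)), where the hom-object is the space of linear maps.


In Vect-enriched categories, Hom(k^n, k^m) is the space of m x n matrices.
dim(Hom(k^8, k^9)) = 9 * 8 = 72

72


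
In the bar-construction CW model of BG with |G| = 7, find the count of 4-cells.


In the bar-construction CW model of BG, the n-cells are indexed by
n-tuples [g_1|...|g_n] of non-identity elements of G (degenerate
simplices with some g_i = e do not contribute cells), so there are
(|G| - 1)^n n-cells.
For dim = 4 with |G| = 7:
cells = (7 - 1)^4 = 6^4 = 1296

1296


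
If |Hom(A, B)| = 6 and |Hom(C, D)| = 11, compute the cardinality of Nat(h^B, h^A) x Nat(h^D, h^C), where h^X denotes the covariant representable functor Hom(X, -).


By the Yoneda lemma, Nat(h^B, h^A) is isomorphic to Hom(A, B),
so |Nat(h^B, h^A)| = |Hom(A, B)| and |Nat(h^D, h^C)| = |Hom(C, D)|.
|Hom(A, B)| = 6, |Hom(C, D)| = 11.
|Nat(h^B, h^A) x Nat(h^D, h^C)| = 6 * 11 = 66

66


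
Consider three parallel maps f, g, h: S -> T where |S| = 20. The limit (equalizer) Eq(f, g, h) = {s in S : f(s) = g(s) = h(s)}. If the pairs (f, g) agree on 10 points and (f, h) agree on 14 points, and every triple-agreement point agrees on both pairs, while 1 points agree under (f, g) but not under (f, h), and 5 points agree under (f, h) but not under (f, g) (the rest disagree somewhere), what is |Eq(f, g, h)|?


Eq(f, g, h) is the triple-agreement set: points in S where all three
maps take the same value. Using inclusion-exclusion on the pairwise data:
Pair (f, g) agrees on 10 points; pair (f, h) on 14 points.
Points agreeing under (f, g) but not (f, h) = 1; under (f, h) but not (f, g) = 5.
Triple-agreement = agreement-in-(f, g) minus points that agree under (f, g) but not (f, h):
|Eq(f, g, h)| = 10 - 1 = 9
(cross-check via (f, h): 14 - 5 = 9.)

9


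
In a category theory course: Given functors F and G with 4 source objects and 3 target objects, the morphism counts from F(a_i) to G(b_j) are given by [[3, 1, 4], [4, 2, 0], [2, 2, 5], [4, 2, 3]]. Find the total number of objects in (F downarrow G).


Objects of (F downarrow G) are triples (a, b, h: F(a)->G(b)).
The count equals the sum of all entries in the hom-matrix.
sum(row 0) = 8
sum(row 1) = 6
sum(row 2) = 9
sum(row 3) = 9
Grand total = 32

32


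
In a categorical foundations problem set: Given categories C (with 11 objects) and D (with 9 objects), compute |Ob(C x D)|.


The product category C x D has objects that are pairs (c, d).
Number of pairs = |Ob(C)| * |Ob(D)| = 11 * 9 = 99

99


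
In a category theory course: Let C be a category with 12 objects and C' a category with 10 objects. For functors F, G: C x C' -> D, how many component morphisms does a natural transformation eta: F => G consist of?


A natural transformation eta: F => G assigns one component morphism per
object of the domain category.
The domain is the product category C x C', so
|Ob(C x C')| = |Ob(C)| * |Ob(C')| = 12 * 10 = 120.
Therefore eta has 120 component morphisms.

120


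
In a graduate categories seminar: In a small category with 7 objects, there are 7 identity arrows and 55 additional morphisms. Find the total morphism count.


Each object has an identity morphism, giving 7 identities.
Adding the 55 non-identity morphisms:
Total = 7 + 55 = 62

62


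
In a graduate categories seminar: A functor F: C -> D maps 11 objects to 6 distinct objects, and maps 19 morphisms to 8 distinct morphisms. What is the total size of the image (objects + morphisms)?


The image of F consists of distinct objects and distinct morphisms.
|Im(F)| on objects = 6
|Im(F)| on morphisms = 8
Total image cardinality = 6 + 8 = 14

14


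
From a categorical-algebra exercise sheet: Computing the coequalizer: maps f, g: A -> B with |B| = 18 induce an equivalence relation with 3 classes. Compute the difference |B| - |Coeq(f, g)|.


The coequalizer Coeq(f, g) = B / ~ has one element per equivalence class.
|B| = 18, |Coeq(f, g)| = 3.
|B| - |Coeq(f, g)| = 18 - 3 = 15.

15


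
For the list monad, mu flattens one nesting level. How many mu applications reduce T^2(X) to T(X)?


Each application of mu: T^2 -> T removes one layer of nesting.
Starting at depth 2 (i.e., T^2(X)), we need to reach T(X).
Number of mu applications = 2 - 1 = 1

1


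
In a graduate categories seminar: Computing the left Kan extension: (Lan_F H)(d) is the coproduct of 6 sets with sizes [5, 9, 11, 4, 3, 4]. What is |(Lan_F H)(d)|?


Pointwise, the left Kan extension (Lan_F H)(d) is the colimit, indexed
by the comma category (F downarrow d), of H composed with the
projection (F downarrow d) -> C. Here that colimit is given
as a coproduct (disjoint union) of sets, so its cardinality is the
sum of the sizes of the summands.
Coproduct of sets with sizes: 5 + 9 + 11 + 4 + 3 + 4
= 36

36


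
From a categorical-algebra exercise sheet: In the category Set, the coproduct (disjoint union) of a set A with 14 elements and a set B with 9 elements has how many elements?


In Set, the coproduct A + B is the disjoint union.
|A + B| = |A| + |B| = 14 + 9 = 23

23


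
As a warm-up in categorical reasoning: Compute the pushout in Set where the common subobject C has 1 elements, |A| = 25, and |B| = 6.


The pushout A +_C B identifies the images of C in A and B.
|A +_C B| = |A| + |B| - |C| (for injections).
= 25 + 6 - 1 = 30

30


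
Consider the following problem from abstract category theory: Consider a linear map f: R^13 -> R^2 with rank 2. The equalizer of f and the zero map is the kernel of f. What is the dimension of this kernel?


The equalizer of f and the zero map is ker(f).
By the rank-nullity theorem: dim(ker(f)) = dim(domain) - rank(f).
dim(ker(f)) = 13 - 2 = 11

11


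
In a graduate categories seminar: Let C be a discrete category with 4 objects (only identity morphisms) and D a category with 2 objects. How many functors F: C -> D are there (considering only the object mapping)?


A functor from a discrete category C to D is determined by
where each object maps. Each of the 4 objects of C can map
to any of the 2 objects of D independently.
Number of functors = 2^4 = 16

16


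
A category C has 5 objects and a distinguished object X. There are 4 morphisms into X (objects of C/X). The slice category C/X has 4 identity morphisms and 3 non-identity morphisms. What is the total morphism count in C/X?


In the slice category C/X, objects are morphisms to X.
Identity morphisms: 4 (one per object of C/X).
Non-identity morphisms: 3.
Total = 4 + 3 = 7

7


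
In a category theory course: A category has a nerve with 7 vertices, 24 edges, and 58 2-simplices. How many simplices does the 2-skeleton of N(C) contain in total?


The 2-skeleton of the nerve N(C) consists of simplices in dimensions 0, 1, 2:
  |N(C)_0| = 7 (objects)
  |N(C)_1| = 24 (morphisms)
  |N(C)_2| = 58 (composable pairs)
Total = 7 + 24 + 58 = 89

89


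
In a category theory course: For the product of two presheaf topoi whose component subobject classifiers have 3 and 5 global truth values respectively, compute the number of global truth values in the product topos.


In a product of presheaf topoi E_1 x E_2, the subobject classifier
is Omega = Omega_1 x Omega_2 (componentwise), so
|Omega(top)| = |Omega_1(top_1)| * |Omega_2(top_2)|.
= 3 * 5 = 15.

15


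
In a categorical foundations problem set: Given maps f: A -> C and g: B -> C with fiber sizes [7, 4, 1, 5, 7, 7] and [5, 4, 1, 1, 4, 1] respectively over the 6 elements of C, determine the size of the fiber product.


The pullback A x_C B consists of pairs (a, b) with f(a) = g(b).
For each element c in C, the fiber product has |f^-1(c)| * |g^-1(c)| elements.
Summing over C: 7 * 5 + 4 * 4 + 1 * 1 + 5 * 1 + 7 * 4 + 7 * 1
= 35 + 16 + 1 + 5 + 28 + 7 = 92

92


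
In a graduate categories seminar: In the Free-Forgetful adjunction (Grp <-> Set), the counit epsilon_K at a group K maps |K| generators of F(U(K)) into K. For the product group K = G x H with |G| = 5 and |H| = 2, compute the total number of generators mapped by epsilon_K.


The counit epsilon_K: F(U(K)) -> K of the Free-Forgetful adjunction
maps |K| generators of F(U(K)) into K. For K = G x H (the product group),
|G x H| = |G| * |H|.
Total generators mapped = 5 * 2 = 10.

10


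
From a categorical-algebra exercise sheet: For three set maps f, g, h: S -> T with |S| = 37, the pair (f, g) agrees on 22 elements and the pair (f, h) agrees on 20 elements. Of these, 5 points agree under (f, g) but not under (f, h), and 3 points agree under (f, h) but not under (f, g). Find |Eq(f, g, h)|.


Eq(f, g, h) is the triple-agreement set: points in S where all three
maps take the same value. Using inclusion-exclusion on the pairwise data:
Pair (f, g) agrees on 22 points; pair (f, h) on 20 points.
Points agreeing under (f, g) but not (f, h) = 5; under (f, h) but not (f, g) = 3.
Triple-agreement = agreement-in-(f, g) minus points that agree under (f, g) but not (f, h):
|Eq(f, g, h)| = 22 - 5 = 17
(cross-check via (f, h): 20 - 3 = 17.)

17


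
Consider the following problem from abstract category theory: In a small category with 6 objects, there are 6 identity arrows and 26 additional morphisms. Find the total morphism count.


Each object has an identity morphism, giving 6 identities.
Adding the 26 non-identity morphisms:
Total = 6 + 26 = 32

32


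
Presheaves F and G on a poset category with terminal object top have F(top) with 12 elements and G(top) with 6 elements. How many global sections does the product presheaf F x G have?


Global sections of a presheaf on a poset with terminal top satisfy
Gamma(H) ~ H(top). Presheaves admit pointwise products, so
(F x G)(top) = F(top) x G(top) (Cartesian product).
|Gamma(F x G)| = |F(top)| * |G(top)| = 12 * 6 = 72.

72


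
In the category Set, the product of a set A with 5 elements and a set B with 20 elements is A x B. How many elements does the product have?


In Set, the product A x B is the Cartesian product.
By the universal property, |A x B| = |A| * |B|.
|A x B| = 5 * 20 = 100

100


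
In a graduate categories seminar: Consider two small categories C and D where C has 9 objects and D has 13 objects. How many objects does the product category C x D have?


The product category C x D has objects that are pairs (c, d).
Number of pairs = |Ob(C)| * |Ob(D)| = 9 * 13 = 117

117


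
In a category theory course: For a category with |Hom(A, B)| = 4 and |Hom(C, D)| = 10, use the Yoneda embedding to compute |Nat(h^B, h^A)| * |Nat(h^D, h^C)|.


By the Yoneda lemma, Nat(h^B, h^A) is isomorphic to Hom(A, B),
so |Nat(h^B, h^A)| = |Hom(A, B)| and |Nat(h^D, h^C)| = |Hom(C, D)|.
|Hom(A, B)| = 4, |Hom(C, D)| = 10.
|Nat(h^B, h^A) x Nat(h^D, h^C)| = 4 * 10 = 40

40


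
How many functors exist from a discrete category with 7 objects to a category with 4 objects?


A functor from a discrete category C to D is determined by
where each object maps. Each of the 7 objects of C can map
to any of the 4 objects of D independently.
Number of functors = 4^7 = 16384

16384


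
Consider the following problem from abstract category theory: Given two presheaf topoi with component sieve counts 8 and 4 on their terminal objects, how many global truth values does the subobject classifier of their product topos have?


In a product of presheaf topoi E_1 x E_2, the subobject classifier
is Omega = Omega_1 x Omega_2 (componentwise), so
|Omega(top)| = |Omega_1(top_1)| * |Omega_2(top_2)|.
= 8 * 4 = 32.

32


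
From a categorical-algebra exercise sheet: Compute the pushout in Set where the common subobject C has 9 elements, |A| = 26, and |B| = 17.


The pushout A +_C B identifies the images of C in A and B.
|A +_C B| = |A| + |B| - |C| (for injections).
= 26 + 17 - 9 = 34

34


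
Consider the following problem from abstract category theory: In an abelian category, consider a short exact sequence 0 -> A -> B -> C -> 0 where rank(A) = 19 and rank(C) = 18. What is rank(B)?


For a short exact sequence 0 -> A -> B -> C -> 0,
rank is additive: rank(B) = rank(A) + rank(C).
rank(B) = 19 + 18 = 37

37


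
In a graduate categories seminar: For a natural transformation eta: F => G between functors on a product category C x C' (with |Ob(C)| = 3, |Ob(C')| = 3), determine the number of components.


A natural transformation eta: F => G assigns one component morphism per
object of the domain category.
The domain is the product category C x C', so
|Ob(C x C')| = |Ob(C)| * |Ob(C')| = 3 * 3 = 9.
Therefore eta has 9 component morphisms.

9


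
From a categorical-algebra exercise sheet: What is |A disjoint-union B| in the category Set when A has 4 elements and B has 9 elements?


In Set, the coproduct A + B is the disjoint union.
|A + B| = |A| + |B| = 4 + 9 = 13

13


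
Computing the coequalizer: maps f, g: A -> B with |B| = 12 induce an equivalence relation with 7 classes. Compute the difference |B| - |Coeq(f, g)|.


The coequalizer Coeq(f, g) = B / ~ has one element per equivalence class.
|B| = 12, |Coeq(f, g)| = 7.
|B| - |Coeq(f, g)| = 12 - 7 = 5.

5


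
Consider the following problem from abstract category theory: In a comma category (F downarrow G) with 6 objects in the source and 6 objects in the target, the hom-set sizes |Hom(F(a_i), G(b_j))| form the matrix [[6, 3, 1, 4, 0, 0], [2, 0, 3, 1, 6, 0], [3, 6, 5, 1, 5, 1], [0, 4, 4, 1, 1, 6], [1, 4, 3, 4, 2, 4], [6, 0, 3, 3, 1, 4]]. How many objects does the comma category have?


Objects of (F downarrow G) are triples (a, b, h: F(a)->G(b)).
The count equals the sum of all entries in the hom-matrix.
sum(row 0) = 14
sum(row 1) = 12
sum(row 2) = 21
sum(row 3) = 16
sum(row 4) = 18
sum(row 5) = 17
Grand total = 98

98


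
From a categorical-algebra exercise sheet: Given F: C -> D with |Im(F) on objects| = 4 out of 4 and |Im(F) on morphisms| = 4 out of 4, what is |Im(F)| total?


The image of F consists of distinct objects and distinct morphisms.
|Im(F)| on objects = 4
|Im(F)| on morphisms = 4
Total image cardinality = 4 + 4 = 8

8


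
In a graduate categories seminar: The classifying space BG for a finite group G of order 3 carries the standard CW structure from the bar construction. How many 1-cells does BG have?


In the bar-construction CW model of BG, the n-cells are indexed by
n-tuples [g_1|...|g_n] of non-identity elements of G (degenerate
simplices with some g_i = e do not contribute cells), so there are
(|G| - 1)^n n-cells.
For dim = 1 with |G| = 3:
cells = (3 - 1)^1 = 2^1 = 2

2


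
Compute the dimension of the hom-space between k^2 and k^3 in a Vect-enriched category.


In Vect-enriched categories, Hom(k^n, k^m) is the space of m x n matrices.
dim(Hom(k^2, k^3)) = 3 * 2 = 6

6


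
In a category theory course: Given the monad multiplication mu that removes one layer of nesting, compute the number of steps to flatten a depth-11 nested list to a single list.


Each application of mu: T^2 -> T removes one layer of nesting.
Starting at depth 11 (i.e., T^11(X)), we need to reach T(X).
Number of mu applications = 11 - 1 = 10

10


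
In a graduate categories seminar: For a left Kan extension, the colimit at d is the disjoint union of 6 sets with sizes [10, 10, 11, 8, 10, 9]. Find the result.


Pointwise, the left Kan extension (Lan_F H)(d) is the colimit, indexed
by the comma category (F downarrow d), of H composed with the
projection (F downarrow d) -> C. Here that colimit is given
as a coproduct (disjoint union) of sets, so its cardinality is the
sum of the sizes of the summands.
Coproduct of sets with sizes: 10 + 10 + 11 + 8 + 10 + 9
= 58

58


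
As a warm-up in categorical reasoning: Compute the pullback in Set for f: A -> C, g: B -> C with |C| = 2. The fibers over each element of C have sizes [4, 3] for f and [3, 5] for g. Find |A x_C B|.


The pullback A x_C B consists of pairs (a, b) with f(a) = g(b).
For each element c in C, the fiber product has |f^-1(c)| * |g^-1(c)| elements.
Summing over C: 4 * 3 + 3 * 5
= 12 + 15 = 27

27


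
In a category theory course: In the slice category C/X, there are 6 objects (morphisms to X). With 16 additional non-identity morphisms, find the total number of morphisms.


In the slice category C/X, objects are morphisms to X.
Identity morphisms: 6 (one per object of C/X).
Non-identity morphisms: 16.
Total = 6 + 16 = 22

22


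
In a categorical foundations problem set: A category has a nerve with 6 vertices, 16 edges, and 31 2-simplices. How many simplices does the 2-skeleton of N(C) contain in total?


The 2-skeleton of the nerve N(C) consists of simplices in dimensions 0, 1, 2:
  |N(C)_0| = 6 (objects)
  |N(C)_1| = 16 (morphisms)
  |N(C)_2| = 31 (composable pairs)
Total = 6 + 16 + 31 = 53

53


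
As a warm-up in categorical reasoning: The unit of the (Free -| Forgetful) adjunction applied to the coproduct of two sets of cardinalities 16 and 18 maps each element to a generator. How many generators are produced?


The unit eta_X: X -> U(F(X)) of the Free-Forgetful adjunction
maps each element of X to a generator of F(X). For X = S + T (disjoint
union in Set), |S + T| = |S| + |T|.
Total mappings = 16 + 18 = 34.

34


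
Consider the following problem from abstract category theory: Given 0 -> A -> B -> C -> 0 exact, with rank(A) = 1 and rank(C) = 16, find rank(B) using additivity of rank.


For a short exact sequence 0 -> A -> B -> C -> 0,
rank is additive: rank(B) = rank(A) + rank(C).
rank(B) = 1 + 16 = 17

17


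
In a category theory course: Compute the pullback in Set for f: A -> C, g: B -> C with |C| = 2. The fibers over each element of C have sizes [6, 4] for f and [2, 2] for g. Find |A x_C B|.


The pullback A x_C B consists of pairs (a, b) with f(a) = g(b).
For each element c in C, the fiber product has |f^-1(c)| * |g^-1(c)| elements.
Summing over C: 6 * 2 + 4 * 2
= 12 + 8 = 20

20
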